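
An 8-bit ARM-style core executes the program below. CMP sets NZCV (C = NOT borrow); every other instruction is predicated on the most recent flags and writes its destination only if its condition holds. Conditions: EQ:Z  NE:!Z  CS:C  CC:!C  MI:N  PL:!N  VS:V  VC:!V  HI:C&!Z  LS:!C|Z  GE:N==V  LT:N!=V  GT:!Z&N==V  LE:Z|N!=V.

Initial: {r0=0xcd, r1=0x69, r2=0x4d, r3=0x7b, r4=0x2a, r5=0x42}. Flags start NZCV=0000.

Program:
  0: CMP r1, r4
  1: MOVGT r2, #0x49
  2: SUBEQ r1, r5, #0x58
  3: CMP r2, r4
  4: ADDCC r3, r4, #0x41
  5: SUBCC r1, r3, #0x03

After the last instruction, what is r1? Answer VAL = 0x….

VAL = 0x69

0: ✓ CMP  NZCV=0010
1: ✓ MOVGT  r2←0x49
2: · SUBEQ
3: ✓ CMP  NZCV=0010
4: · ADDCC
5: · SUBCC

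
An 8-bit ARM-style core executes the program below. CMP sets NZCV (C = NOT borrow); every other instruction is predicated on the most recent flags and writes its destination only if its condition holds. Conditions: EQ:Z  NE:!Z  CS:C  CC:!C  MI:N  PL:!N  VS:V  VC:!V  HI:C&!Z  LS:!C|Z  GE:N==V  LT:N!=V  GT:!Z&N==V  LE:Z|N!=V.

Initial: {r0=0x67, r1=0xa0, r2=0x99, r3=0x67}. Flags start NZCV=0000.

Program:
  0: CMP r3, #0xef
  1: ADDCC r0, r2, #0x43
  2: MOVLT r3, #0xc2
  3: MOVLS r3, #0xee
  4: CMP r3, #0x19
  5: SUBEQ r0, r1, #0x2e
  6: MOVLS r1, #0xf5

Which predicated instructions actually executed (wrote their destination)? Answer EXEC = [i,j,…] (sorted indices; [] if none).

[0] flags=0000 → (cmp)
[1] flags=0000 CC?T → r0=0xdc
[2] flags=0000 LT?F → skip
[3] flags=0000 LS?T → r3=0xee
[4] flags=1010 → (cmp)
[5] flags=1010 EQ?F → skip
[6] flags=1010 LS?F → skip

EXEC = [1,3]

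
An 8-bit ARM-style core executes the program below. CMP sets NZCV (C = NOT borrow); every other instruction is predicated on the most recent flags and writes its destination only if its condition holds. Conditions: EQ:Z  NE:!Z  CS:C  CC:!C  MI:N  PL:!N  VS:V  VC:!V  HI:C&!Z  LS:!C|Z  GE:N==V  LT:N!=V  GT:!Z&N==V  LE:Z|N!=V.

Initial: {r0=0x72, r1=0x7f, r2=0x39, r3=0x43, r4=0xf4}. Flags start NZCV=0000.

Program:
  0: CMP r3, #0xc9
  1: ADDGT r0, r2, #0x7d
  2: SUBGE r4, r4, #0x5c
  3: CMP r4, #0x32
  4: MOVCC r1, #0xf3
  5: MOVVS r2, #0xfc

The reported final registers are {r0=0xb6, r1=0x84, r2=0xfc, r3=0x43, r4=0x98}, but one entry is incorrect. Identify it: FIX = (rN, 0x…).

0: ✓ CMP  NZCV=0000
1: ✓ ADDGT  r0←0xb6
2: ✓ SUBGE  r4←0x98
3: ✓ CMP  NZCV=0011
4: · MOVCC
5: ✓ MOVVS  r2←0xfc

FIX = (r1, 0x7f)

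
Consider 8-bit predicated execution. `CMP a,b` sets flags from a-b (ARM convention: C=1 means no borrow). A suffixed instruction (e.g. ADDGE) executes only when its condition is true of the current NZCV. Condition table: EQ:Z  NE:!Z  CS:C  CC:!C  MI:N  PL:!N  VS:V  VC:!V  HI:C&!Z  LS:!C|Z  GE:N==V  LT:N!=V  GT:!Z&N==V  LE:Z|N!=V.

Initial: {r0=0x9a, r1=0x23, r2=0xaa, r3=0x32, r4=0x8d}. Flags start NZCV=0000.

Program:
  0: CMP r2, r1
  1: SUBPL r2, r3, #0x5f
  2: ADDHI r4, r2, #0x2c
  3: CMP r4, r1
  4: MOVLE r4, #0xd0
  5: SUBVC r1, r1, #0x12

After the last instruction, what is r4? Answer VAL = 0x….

0: ✓ CMP  NZCV=1010
1: · SUBPL
2: ✓ ADDHI  r4←0xd6
3: ✓ CMP  NZCV=1010
4: ✓ MOVLE  r4←0xd0
5: ✓ SUBVC  r1←0x11

VAL = 0xd0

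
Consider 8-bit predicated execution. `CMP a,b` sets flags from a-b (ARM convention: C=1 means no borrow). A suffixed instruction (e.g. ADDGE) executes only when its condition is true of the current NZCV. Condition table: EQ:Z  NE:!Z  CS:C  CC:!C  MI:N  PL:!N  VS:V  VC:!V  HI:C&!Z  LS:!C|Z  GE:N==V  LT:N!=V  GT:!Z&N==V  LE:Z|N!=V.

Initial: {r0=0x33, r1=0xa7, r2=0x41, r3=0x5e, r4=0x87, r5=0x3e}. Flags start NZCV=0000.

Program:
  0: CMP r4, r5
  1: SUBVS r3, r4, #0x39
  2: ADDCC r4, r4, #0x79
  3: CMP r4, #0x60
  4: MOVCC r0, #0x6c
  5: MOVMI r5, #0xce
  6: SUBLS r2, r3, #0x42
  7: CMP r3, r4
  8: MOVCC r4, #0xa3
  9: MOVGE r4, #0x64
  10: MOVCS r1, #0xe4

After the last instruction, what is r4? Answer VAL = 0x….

0: ✓ CMP  NZCV=0011
1: ✓ SUBVS  r3←0x4e
2: · ADDCC
3: ✓ CMP  NZCV=0011
4: · MOVCC
5: · MOVMI
6: · SUBLS
7: ✓ CMP  NZCV=1001
8: ✓ MOVCC  r4←0xa3
9: ✓ MOVGE  r4←0x64
10: · MOVCS

VAL = 0x64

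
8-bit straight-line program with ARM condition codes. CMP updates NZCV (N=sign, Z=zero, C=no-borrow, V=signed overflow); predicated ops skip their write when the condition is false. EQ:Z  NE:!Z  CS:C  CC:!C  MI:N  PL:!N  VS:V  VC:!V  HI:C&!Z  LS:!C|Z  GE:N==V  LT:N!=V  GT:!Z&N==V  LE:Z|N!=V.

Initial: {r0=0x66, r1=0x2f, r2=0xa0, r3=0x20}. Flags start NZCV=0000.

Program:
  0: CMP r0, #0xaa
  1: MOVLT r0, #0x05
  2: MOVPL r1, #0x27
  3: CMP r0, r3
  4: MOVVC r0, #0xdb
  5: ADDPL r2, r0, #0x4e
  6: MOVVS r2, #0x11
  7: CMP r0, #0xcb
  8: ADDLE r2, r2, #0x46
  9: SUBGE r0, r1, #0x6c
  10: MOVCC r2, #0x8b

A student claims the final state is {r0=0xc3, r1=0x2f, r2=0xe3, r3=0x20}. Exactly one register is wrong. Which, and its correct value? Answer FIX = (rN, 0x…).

FIX = (r2, 0x29)

0: ✓ CMP  NZCV=1001
1: · MOVLT
2: · MOVPL
3: ✓ CMP  NZCV=0010
4: ✓ MOVVC  r0←0xdb
5: ✓ ADDPL  r2←0x29
6: · MOVVS
7: ✓ CMP  NZCV=0010
8: · ADDLE
9: ✓ SUBGE  r0←0xc3
10: · MOVCC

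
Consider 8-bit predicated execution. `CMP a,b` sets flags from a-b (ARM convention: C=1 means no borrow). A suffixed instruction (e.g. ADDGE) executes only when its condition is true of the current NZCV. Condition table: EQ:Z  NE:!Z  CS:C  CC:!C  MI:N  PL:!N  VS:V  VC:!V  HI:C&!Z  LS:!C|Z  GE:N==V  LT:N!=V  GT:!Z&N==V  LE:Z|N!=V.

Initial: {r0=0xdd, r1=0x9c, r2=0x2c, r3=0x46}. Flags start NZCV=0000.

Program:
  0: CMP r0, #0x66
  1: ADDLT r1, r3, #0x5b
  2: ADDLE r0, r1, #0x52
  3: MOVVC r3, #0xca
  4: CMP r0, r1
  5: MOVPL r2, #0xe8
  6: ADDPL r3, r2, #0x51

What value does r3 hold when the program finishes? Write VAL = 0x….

0: ✓ CMP  NZCV=0011
1: ✓ ADDLT  r1←0xa1
2: ✓ ADDLE  r0←0xf3
3: · MOVVC
4: ✓ CMP  NZCV=0010
5: ✓ MOVPL  r2←0xe8
6: ✓ ADDPL  r3←0x39

VAL = 0x39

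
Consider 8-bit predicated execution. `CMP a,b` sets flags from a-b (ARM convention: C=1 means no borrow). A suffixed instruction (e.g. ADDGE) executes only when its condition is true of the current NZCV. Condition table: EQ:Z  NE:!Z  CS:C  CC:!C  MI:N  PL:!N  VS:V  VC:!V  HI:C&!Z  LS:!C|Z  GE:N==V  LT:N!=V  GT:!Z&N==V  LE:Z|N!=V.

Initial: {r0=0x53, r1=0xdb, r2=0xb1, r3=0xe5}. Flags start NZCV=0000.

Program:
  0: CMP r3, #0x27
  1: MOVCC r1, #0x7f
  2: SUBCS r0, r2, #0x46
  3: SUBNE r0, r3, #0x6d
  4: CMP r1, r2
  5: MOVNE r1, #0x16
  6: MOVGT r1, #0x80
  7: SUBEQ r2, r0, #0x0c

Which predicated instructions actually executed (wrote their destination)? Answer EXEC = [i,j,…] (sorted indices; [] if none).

EXEC = [2,3,5,6]

[0] flags=1010 → (cmp)
[1] flags=1010 CC?F → skip
[2] flags=1010 CS?T → r0=0x6b
[3] flags=1010 NE?T → r0=0x78
[4] flags=0010 → (cmp)
[5] flags=0010 NE?T → r1=0x16
[6] flags=0010 GT?T → r1=0x80
[7] flags=0010 EQ?F → skip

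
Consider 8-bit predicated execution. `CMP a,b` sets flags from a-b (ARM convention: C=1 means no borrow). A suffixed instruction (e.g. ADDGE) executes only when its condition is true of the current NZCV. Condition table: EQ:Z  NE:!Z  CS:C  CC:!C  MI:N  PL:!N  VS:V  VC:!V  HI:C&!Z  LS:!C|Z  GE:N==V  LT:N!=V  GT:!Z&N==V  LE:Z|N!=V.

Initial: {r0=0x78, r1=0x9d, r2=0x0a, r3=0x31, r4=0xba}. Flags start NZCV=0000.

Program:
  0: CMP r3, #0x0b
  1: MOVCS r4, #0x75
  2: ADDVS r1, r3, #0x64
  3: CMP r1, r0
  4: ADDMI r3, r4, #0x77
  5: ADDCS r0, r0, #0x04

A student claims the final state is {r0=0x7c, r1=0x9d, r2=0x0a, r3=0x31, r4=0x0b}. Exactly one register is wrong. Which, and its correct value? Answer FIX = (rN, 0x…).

FIX = (r4, 0x75)

[0] flags=0010 → (cmp)
[1] flags=0010 CS?T → r4=0x75
[2] flags=0010 VS?F → skip
[3] flags=0011 → (cmp)
[4] flags=0011 MI?F → skip
[5] flags=0011 CS?T → r0=0x7c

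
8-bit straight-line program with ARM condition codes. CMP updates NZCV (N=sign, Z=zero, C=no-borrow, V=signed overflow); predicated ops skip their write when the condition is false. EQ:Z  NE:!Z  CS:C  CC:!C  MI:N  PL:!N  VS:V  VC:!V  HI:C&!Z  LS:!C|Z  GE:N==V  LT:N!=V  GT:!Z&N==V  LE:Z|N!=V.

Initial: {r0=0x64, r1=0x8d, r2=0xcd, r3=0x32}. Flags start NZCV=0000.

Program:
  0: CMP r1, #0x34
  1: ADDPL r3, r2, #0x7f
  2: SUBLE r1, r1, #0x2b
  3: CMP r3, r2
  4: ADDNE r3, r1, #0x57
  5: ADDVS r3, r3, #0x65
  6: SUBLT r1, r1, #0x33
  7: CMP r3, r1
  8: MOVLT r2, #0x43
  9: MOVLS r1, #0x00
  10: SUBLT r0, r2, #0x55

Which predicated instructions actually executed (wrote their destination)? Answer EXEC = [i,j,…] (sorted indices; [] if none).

[0] flags=0011 → (cmp)
[1] flags=0011 PL?T → r3=0x4c
[2] flags=0011 LE?T → r1=0x62
[3] flags=0000 → (cmp)
[4] flags=0000 NE?T → r3=0xb9
[5] flags=0000 VS?F → skip
[6] flags=0000 LT?F → skip
[7] flags=0011 → (cmp)
[8] flags=0011 LT?T → r2=0x43
[9] flags=0011 LS?F → skip
[10] flags=0011 LT?T → r0=0xee

EXEC = [1,2,4,8,10]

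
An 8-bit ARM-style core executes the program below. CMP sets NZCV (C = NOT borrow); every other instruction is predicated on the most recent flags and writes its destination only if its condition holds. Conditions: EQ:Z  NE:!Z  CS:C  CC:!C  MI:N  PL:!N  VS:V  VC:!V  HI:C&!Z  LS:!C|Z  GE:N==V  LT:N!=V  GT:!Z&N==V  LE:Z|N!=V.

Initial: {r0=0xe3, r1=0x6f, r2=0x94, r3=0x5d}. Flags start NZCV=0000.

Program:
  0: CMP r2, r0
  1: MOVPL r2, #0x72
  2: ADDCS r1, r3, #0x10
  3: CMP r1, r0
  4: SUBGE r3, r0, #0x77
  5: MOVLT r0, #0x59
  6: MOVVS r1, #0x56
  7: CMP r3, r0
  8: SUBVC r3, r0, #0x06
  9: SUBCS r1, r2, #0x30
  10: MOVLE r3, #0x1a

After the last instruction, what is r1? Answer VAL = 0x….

0: ✓ CMP  NZCV=1000
1: · MOVPL
2: · ADDCS
3: ✓ CMP  NZCV=1001
4: ✓ SUBGE  r3←0x6c
5: · MOVLT
6: ✓ MOVVS  r1←0x56
7: ✓ CMP  NZCV=1001
8: · SUBVC
9: · SUBCS
10: · MOVLE

VAL = 0x56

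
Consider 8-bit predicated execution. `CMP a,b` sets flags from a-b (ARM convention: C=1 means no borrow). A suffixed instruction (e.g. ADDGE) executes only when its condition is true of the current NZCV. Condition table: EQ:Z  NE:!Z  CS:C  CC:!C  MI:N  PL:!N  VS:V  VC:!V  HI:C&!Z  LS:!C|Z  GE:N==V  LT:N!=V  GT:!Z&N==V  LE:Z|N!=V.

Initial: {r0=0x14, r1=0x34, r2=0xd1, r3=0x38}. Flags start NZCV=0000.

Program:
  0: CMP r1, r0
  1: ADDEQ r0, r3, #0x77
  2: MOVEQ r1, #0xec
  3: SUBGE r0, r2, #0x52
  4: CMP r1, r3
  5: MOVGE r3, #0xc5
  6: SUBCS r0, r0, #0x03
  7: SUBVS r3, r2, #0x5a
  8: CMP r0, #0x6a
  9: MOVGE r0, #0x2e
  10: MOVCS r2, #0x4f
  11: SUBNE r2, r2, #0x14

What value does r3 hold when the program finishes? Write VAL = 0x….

[0] flags=0010 → (cmp)
[1] flags=0010 EQ?F → skip
[2] flags=0010 EQ?F → skip
[3] flags=0010 GE?T → r0=0x7f
[4] flags=1000 → (cmp)
[5] flags=1000 GE?F → skip
[6] flags=1000 CS?F → skip
[7] flags=1000 VS?F → skip
[8] flags=0010 → (cmp)
[9] flags=0010 GE?T → r0=0x2e
[10] flags=0010 CS?T → r2=0x4f
[11] flags=0010 NE?T → r2=0x3b

VAL = 0x38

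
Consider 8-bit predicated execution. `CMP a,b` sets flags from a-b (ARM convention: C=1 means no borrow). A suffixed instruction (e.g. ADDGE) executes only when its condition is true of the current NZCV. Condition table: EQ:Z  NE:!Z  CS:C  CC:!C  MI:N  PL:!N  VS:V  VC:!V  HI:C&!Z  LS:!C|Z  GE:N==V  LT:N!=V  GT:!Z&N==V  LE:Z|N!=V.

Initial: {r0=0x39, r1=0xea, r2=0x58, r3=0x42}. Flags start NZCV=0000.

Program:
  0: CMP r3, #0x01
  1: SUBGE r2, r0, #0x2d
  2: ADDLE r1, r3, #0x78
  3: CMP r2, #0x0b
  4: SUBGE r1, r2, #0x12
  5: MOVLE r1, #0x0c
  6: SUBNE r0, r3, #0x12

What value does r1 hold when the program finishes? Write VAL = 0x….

VAL = 0xfa

0: ✓ CMP  NZCV=0010
1: ✓ SUBGE  r2←0x0c
2: · ADDLE
3: ✓ CMP  NZCV=0010
4: ✓ SUBGE  r1←0xfa
5: · MOVLE
6: ✓ SUBNE  r0←0x30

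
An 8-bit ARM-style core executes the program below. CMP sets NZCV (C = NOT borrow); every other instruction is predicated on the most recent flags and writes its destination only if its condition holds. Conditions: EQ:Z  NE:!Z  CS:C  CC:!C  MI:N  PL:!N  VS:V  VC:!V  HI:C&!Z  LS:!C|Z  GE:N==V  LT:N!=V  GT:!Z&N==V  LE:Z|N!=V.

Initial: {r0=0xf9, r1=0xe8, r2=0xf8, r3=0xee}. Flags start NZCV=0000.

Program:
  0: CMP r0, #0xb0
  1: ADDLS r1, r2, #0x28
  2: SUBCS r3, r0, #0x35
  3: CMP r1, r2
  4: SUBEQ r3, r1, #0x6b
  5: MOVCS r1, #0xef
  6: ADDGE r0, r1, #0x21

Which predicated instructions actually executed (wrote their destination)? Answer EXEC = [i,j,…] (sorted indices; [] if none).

EXEC = [2]

[0] flags=0010 → (cmp)
[1] flags=0010 LS?F → skip
[2] flags=0010 CS?T → r3=0xc4
[3] flags=1000 → (cmp)
[4] flags=1000 EQ?F → skip
[5] flags=1000 CS?F → skip
[6] flags=1000 GE?F → skip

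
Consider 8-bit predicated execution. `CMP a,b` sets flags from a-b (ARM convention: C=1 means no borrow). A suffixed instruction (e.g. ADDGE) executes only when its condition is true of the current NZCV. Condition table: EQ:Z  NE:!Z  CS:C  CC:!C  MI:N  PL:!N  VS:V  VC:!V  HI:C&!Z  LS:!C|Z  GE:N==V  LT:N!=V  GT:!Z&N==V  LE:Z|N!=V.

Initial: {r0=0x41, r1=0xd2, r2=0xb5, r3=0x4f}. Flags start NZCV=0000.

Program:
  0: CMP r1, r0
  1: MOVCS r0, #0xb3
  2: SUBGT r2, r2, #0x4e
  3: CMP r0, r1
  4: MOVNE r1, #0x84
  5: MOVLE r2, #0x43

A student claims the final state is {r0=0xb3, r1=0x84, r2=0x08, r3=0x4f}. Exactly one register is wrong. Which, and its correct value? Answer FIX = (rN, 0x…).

[0] flags=1010 → (cmp)
[1] flags=1010 CS?T → r0=0xb3
[2] flags=1010 GT?F → skip
[3] flags=1000 → (cmp)
[4] flags=1000 NE?T → r1=0x84
[5] flags=1000 LE?T → r2=0x43

FIX = (r2, 0x43)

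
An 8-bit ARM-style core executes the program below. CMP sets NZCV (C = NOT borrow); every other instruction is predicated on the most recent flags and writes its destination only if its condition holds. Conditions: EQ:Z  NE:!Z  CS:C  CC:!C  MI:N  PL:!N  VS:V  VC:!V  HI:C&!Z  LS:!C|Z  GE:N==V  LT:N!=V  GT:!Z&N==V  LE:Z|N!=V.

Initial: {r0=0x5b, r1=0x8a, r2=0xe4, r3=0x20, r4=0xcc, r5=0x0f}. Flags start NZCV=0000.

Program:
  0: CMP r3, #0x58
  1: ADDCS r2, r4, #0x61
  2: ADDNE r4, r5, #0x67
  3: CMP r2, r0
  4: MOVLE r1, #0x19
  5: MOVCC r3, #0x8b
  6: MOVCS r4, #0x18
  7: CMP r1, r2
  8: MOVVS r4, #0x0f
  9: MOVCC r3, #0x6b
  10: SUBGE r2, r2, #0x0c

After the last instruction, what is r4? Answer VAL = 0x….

[0] flags=1000 → (cmp)
[1] flags=1000 CS?F → skip
[2] flags=1000 NE?T → r4=0x76
[3] flags=1010 → (cmp)
[4] flags=1010 LE?T → r1=0x19
[5] flags=1010 CC?F → skip
[6] flags=1010 CS?T → r4=0x18
[7] flags=0000 → (cmp)
[8] flags=0000 VS?F → skip
[9] flags=0000 CC?T → r3=0x6b
[10] flags=0000 GE?T → r2=0xd8

VAL = 0x18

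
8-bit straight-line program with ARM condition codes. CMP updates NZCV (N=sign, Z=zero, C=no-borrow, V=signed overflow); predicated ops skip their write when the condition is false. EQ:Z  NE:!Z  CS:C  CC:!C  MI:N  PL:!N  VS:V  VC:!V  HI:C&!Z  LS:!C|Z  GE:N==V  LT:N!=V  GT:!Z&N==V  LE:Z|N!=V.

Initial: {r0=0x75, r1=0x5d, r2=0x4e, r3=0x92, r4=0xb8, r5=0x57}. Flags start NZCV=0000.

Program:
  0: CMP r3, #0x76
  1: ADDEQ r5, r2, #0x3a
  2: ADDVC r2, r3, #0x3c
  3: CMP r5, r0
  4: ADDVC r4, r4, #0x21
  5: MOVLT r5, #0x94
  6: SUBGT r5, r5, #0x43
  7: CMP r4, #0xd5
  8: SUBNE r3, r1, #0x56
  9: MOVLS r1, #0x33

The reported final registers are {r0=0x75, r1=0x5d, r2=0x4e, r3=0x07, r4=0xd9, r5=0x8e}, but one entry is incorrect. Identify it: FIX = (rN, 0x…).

[0] flags=0011 → (cmp)
[1] flags=0011 EQ?F → skip
[2] flags=0011 VC?F → skip
[3] flags=1000 → (cmp)
[4] flags=1000 VC?T → r4=0xd9
[5] flags=1000 LT?T → r5=0x94
[6] flags=1000 GT?F → skip
[7] flags=0010 → (cmp)
[8] flags=0010 NE?T → r3=0x07
[9] flags=0010 LS?F → skip

FIX = (r5, 0x94)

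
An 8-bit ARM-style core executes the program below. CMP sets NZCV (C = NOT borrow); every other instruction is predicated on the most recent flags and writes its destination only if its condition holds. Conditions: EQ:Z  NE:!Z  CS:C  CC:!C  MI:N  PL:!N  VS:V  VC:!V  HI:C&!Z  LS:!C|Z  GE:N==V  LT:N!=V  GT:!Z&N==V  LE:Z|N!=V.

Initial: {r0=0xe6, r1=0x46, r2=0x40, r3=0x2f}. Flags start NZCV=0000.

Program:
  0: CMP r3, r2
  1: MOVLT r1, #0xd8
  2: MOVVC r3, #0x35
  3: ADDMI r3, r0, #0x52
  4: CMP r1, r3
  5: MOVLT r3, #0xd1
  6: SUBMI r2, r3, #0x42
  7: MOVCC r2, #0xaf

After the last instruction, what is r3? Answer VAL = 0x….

0: ✓ CMP  NZCV=1000
1: ✓ MOVLT  r1←0xd8
2: ✓ MOVVC  r3←0x35
3: ✓ ADDMI  r3←0x38
4: ✓ CMP  NZCV=1010
5: ✓ MOVLT  r3←0xd1
6: ✓ SUBMI  r2←0x8f
7: · MOVCC

VAL = 0xd1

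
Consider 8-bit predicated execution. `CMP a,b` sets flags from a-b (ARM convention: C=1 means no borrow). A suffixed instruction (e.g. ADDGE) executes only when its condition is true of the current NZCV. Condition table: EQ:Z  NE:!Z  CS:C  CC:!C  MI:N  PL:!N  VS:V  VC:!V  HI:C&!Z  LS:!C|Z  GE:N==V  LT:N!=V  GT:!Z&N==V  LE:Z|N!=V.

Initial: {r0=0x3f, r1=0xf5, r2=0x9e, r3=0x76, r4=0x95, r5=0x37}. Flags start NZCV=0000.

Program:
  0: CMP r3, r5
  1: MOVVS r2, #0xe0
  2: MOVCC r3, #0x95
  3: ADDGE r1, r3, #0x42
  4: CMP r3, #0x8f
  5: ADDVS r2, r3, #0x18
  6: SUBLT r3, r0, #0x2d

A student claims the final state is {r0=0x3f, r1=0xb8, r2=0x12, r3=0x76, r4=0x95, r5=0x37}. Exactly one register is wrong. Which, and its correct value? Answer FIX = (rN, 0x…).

FIX = (r2, 0x8e)

0: ✓ CMP  NZCV=0010
1: · MOVVS
2: · MOVCC
3: ✓ ADDGE  r1←0xb8
4: ✓ CMP  NZCV=1001
5: ✓ ADDVS  r2←0x8e
6: · SUBLT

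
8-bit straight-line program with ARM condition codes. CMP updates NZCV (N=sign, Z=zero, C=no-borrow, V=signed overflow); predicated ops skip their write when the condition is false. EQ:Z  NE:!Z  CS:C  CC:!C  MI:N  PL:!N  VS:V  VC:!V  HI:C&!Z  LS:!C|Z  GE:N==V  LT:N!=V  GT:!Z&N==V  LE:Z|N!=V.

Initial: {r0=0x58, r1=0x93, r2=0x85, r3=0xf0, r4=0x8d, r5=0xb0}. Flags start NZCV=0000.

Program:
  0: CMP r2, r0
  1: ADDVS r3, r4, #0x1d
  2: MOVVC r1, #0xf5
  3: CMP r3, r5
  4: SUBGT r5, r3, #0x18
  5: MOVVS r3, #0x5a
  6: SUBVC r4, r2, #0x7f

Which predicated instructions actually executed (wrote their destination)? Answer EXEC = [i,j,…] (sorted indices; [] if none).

[0] flags=0011 → (cmp)
[1] flags=0011 VS?T → r3=0xaa
[2] flags=0011 VC?F → skip
[3] flags=1000 → (cmp)
[4] flags=1000 GT?F → skip
[5] flags=1000 VS?F → skip
[6] flags=1000 VC?T → r4=0x06

EXEC = [1,6]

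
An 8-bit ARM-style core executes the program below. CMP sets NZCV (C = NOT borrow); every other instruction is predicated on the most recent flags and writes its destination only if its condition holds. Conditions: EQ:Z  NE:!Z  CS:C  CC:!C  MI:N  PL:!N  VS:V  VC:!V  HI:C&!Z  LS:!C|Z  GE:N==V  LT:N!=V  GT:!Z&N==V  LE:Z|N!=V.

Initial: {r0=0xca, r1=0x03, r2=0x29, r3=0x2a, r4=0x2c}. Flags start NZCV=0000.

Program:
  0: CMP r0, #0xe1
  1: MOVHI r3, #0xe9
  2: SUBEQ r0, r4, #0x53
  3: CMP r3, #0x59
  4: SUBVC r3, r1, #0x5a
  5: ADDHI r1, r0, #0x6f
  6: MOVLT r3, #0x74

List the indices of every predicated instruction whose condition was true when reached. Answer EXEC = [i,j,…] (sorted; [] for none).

[0] flags=1000 → (cmp)
[1] flags=1000 HI?F → skip
[2] flags=1000 EQ?F → skip
[3] flags=1000 → (cmp)
[4] flags=1000 VC?T → r3=0xa9
[5] flags=1000 HI?F → skip
[6] flags=1000 LT?T → r3=0x74

EXEC = [4,6]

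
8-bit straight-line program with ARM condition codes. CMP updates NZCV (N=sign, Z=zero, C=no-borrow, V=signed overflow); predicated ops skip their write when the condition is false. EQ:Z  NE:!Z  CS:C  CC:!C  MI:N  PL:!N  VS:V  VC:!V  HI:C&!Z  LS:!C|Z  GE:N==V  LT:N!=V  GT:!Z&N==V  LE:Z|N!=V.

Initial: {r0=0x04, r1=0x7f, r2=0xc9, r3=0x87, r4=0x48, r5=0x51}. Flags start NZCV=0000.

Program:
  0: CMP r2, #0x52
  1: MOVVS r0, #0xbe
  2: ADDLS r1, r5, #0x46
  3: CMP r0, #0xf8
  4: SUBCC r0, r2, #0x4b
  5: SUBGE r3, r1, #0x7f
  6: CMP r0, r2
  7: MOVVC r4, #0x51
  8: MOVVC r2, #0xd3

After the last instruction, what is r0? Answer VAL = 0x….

VAL = 0x7e

[0] flags=0011 → (cmp)
[1] flags=0011 VS?T → r0=0xbe
[2] flags=0011 LS?F → skip
[3] flags=1000 → (cmp)
[4] flags=1000 CC?T → r0=0x7e
[5] flags=1000 GE?F → skip
[6] flags=1001 → (cmp)
[7] flags=1001 VC?F → skip
[8] flags=1001 VC?F → skip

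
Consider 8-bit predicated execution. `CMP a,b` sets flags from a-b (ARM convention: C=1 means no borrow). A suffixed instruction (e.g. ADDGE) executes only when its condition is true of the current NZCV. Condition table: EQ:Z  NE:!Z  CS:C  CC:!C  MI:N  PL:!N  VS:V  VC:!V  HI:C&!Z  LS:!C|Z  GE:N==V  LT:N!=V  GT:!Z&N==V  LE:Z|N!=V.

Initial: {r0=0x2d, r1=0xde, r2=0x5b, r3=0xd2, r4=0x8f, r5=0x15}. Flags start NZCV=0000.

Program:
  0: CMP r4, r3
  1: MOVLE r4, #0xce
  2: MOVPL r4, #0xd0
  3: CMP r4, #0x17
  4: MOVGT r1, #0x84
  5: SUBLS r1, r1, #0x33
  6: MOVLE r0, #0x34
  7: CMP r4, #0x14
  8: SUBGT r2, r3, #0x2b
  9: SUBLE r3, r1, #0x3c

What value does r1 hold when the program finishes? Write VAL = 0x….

VAL = 0xde

[0] flags=1000 → (cmp)
[1] flags=1000 LE?T → r4=0xce
[2] flags=1000 PL?F → skip
[3] flags=1010 → (cmp)
[4] flags=1010 GT?F → skip
[5] flags=1010 LS?F → skip
[6] flags=1010 LE?T → r0=0x34
[7] flags=1010 → (cmp)
[8] flags=1010 GT?F → skip
[9] flags=1010 LE?T → r3=0xa2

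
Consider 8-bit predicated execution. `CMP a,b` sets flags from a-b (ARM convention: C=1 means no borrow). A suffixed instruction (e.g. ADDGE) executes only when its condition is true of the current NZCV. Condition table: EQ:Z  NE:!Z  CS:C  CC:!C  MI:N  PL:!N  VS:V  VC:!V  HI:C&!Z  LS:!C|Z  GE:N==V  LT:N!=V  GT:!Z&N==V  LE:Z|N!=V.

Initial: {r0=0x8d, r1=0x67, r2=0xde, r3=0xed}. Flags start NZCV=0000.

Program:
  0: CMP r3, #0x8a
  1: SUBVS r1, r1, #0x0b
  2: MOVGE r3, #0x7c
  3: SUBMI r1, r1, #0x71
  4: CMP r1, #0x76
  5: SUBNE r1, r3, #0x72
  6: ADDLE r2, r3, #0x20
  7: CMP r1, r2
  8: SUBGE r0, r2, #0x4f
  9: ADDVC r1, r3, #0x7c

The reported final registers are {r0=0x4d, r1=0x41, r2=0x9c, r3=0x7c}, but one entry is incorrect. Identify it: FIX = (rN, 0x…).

FIX = (r1, 0xf8)

[0] flags=0010 → (cmp)
[1] flags=0010 VS?F → skip
[2] flags=0010 GE?T → r3=0x7c
[3] flags=0010 MI?F → skip
[4] flags=1000 → (cmp)
[5] flags=1000 NE?T → r1=0x0a
[6] flags=1000 LE?T → r2=0x9c
[7] flags=0000 → (cmp)
[8] flags=0000 GE?T → r0=0x4d
[9] flags=0000 VC?T → r1=0xf8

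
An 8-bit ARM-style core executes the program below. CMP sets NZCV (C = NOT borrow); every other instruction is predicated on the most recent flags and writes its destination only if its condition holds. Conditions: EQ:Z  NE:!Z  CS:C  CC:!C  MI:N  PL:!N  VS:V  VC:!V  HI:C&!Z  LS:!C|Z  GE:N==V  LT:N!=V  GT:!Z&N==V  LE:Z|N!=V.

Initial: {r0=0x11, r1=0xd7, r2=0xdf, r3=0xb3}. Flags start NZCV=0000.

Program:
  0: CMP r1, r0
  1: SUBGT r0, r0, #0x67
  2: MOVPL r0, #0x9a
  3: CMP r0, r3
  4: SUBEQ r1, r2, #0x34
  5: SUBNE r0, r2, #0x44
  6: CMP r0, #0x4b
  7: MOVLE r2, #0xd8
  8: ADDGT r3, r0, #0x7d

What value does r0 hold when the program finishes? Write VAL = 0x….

VAL = 0x9b

0: ✓ CMP  NZCV=1010
1: · SUBGT
2: · MOVPL
3: ✓ CMP  NZCV=0000
4: · SUBEQ
5: ✓ SUBNE  r0←0x9b
6: ✓ CMP  NZCV=0011
7: ✓ MOVLE  r2←0xd8
8: · ADDGT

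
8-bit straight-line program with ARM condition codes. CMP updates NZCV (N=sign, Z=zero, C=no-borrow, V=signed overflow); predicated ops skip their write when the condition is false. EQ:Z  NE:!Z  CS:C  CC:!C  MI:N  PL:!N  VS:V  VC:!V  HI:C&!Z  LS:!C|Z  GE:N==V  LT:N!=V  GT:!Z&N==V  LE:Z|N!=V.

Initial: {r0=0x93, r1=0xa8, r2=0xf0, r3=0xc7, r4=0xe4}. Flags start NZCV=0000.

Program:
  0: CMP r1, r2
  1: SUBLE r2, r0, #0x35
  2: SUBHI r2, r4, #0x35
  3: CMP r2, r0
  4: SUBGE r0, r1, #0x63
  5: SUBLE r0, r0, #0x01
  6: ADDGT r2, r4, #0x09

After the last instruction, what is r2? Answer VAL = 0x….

VAL = 0xed

[0] flags=1000 → (cmp)
[1] flags=1000 LE?T → r2=0x5e
[2] flags=1000 HI?F → skip
[3] flags=1001 → (cmp)
[4] flags=1001 GE?T → r0=0x45
[5] flags=1001 LE?F → skip
[6] flags=1001 GT?T → r2=0xed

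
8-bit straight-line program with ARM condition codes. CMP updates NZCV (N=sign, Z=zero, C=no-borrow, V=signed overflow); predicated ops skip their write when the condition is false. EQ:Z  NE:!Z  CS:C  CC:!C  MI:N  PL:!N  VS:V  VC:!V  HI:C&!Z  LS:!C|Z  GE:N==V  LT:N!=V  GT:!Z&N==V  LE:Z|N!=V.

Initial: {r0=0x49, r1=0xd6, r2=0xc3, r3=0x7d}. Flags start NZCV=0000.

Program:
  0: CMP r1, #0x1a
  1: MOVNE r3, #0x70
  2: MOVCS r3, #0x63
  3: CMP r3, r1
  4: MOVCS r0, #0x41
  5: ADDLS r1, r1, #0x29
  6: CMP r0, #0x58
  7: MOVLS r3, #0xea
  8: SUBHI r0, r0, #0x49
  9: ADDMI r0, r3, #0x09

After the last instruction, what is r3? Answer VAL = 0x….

[0] flags=1010 → (cmp)
[1] flags=1010 NE?T → r3=0x70
[2] flags=1010 CS?T → r3=0x63
[3] flags=1001 → (cmp)
[4] flags=1001 CS?F → skip
[5] flags=1001 LS?T → r1=0xff
[6] flags=1000 → (cmp)
[7] flags=1000 LS?T → r3=0xea
[8] flags=1000 HI?F → skip
[9] flags=1000 MI?T → r0=0xf3

VAL = 0xea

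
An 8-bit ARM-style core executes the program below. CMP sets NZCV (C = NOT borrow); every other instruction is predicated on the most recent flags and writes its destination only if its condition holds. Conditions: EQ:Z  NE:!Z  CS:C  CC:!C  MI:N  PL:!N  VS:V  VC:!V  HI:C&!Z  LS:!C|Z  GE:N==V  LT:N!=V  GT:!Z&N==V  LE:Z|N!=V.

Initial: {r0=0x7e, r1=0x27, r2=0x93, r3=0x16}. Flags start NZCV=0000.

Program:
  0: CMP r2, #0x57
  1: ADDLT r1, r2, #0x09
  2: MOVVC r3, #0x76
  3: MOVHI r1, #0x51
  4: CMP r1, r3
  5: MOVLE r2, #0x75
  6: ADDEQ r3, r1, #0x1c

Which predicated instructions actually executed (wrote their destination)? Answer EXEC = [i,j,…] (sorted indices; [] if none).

0: ✓ CMP  NZCV=0011
1: ✓ ADDLT  r1←0x9c
2: · MOVVC
3: ✓ MOVHI  r1←0x51
4: ✓ CMP  NZCV=0010
5: · MOVLE
6: · ADDEQ

EXEC = [1,3]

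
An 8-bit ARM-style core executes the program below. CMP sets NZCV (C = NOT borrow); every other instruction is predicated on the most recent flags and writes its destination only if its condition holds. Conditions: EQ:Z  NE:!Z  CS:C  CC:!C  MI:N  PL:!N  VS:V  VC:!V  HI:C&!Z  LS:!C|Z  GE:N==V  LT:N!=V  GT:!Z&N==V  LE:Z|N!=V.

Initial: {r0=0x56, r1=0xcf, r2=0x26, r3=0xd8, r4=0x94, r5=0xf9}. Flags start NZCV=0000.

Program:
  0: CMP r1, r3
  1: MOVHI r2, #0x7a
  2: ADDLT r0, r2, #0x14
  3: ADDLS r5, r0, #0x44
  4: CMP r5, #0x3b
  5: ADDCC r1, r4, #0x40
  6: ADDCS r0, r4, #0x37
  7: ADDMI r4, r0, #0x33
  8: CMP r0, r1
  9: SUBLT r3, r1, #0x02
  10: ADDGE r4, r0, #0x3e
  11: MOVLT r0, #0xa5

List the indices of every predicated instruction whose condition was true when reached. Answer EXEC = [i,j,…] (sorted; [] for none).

EXEC = [2,3,6,9,11]

0: ✓ CMP  NZCV=1000
1: · MOVHI
2: ✓ ADDLT  r0←0x3a
3: ✓ ADDLS  r5←0x7e
4: ✓ CMP  NZCV=0010
5: · ADDCC
6: ✓ ADDCS  r0←0xcb
7: · ADDMI
8: ✓ CMP  NZCV=1000
9: ✓ SUBLT  r3←0xcd
10: · ADDGE
11: ✓ MOVLT  r0←0xa5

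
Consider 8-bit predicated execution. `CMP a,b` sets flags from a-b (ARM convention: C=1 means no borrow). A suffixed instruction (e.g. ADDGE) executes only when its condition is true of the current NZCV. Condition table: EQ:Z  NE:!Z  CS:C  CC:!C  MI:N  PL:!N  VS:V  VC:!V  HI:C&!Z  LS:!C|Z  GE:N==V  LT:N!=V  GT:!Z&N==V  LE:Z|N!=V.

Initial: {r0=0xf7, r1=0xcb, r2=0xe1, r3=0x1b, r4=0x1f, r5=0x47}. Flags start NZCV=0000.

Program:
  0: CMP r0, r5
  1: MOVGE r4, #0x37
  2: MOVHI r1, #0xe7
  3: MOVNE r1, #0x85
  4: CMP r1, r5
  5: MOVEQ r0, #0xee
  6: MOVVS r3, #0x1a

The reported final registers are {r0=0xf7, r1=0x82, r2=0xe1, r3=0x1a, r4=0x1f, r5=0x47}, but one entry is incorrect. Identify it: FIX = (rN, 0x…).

[0] flags=1010 → (cmp)
[1] flags=1010 GE?F → skip
[2] flags=1010 HI?T → r1=0xe7
[3] flags=1010 NE?T → r1=0x85
[4] flags=0011 → (cmp)
[5] flags=0011 EQ?F → skip
[6] flags=0011 VS?T → r3=0x1a

FIX = (r1, 0x85)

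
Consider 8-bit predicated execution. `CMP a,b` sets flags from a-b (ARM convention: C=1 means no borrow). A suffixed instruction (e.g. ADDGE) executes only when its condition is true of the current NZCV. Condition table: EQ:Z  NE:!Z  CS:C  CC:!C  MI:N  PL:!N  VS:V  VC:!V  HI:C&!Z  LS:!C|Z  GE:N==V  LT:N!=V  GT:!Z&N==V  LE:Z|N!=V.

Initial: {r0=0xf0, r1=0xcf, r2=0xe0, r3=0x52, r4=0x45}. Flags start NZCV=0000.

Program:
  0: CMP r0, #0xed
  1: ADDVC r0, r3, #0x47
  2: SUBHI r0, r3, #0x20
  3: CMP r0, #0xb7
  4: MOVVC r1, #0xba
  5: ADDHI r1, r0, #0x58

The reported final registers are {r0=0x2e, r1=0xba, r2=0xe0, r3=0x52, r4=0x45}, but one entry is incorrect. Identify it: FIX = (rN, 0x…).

0: ✓ CMP  NZCV=0010
1: ✓ ADDVC  r0←0x99
2: ✓ SUBHI  r0←0x32
3: ✓ CMP  NZCV=0000
4: ✓ MOVVC  r1←0xba
5: · ADDHI

FIX = (r0, 0x32)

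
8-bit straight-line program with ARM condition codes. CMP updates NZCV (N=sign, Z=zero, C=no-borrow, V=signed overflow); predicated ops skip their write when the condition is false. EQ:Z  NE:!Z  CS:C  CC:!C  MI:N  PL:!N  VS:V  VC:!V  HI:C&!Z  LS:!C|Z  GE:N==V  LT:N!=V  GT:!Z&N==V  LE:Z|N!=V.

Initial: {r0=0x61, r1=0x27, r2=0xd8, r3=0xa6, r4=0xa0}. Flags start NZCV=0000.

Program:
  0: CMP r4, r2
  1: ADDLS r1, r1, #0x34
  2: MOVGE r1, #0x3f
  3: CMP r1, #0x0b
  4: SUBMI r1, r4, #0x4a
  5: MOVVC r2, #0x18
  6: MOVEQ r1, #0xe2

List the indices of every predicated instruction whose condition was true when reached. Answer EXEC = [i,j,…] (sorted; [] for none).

EXEC = [1,5]

[0] flags=1000 → (cmp)
[1] flags=1000 LS?T → r1=0x5b
[2] flags=1000 GE?F → skip
[3] flags=0010 → (cmp)
[4] flags=0010 MI?F → skip
[5] flags=0010 VC?T → r2=0x18
[6] flags=0010 EQ?F → skip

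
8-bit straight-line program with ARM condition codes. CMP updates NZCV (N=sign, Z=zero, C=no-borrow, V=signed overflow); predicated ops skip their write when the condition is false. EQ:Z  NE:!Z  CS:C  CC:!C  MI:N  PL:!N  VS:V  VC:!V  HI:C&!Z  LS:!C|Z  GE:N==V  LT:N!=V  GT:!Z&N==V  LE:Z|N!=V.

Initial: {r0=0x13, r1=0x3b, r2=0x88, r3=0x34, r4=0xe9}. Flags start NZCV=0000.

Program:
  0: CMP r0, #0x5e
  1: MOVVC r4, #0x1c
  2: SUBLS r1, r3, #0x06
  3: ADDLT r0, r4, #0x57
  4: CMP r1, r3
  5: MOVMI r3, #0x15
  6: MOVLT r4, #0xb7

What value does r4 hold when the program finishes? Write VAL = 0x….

VAL = 0xb7

[0] flags=1000 → (cmp)
[1] flags=1000 VC?T → r4=0x1c
[2] flags=1000 LS?T → r1=0x2e
[3] flags=1000 LT?T → r0=0x73
[4] flags=1000 → (cmp)
[5] flags=1000 MI?T → r3=0x15
[6] flags=1000 LT?T → r4=0xb7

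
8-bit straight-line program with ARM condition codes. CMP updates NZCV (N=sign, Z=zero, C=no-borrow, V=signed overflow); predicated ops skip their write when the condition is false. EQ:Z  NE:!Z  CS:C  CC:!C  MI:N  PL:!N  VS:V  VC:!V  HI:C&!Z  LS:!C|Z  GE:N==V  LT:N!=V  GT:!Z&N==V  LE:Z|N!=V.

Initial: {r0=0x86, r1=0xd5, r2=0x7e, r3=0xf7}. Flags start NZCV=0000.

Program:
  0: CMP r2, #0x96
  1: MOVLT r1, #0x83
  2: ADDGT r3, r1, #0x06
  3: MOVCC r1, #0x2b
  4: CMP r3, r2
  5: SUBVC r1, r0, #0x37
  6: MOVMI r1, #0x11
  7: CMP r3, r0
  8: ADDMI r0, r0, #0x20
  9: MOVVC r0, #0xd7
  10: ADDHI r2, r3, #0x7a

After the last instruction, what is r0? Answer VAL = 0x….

0: ✓ CMP  NZCV=1001
1: · MOVLT
2: ✓ ADDGT  r3←0xdb
3: ✓ MOVCC  r1←0x2b
4: ✓ CMP  NZCV=0011
5: · SUBVC
6: · MOVMI
7: ✓ CMP  NZCV=0010
8: · ADDMI
9: ✓ MOVVC  r0←0xd7
10: ✓ ADDHI  r2←0x55

VAL = 0xd7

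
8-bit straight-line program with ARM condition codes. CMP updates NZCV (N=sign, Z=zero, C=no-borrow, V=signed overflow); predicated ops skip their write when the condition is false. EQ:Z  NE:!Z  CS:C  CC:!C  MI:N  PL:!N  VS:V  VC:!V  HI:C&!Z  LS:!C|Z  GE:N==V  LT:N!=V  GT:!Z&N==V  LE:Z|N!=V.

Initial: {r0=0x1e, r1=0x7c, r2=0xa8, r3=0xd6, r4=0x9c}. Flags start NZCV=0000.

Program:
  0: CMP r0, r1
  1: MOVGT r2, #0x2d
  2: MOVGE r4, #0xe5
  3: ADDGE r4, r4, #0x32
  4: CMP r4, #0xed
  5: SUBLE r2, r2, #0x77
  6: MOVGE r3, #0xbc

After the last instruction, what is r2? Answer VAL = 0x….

0: ✓ CMP  NZCV=1000
1: · MOVGT
2: · MOVGE
3: · ADDGE
4: ✓ CMP  NZCV=1000
5: ✓ SUBLE  r2←0x31
6: · MOVGE

VAL = 0x31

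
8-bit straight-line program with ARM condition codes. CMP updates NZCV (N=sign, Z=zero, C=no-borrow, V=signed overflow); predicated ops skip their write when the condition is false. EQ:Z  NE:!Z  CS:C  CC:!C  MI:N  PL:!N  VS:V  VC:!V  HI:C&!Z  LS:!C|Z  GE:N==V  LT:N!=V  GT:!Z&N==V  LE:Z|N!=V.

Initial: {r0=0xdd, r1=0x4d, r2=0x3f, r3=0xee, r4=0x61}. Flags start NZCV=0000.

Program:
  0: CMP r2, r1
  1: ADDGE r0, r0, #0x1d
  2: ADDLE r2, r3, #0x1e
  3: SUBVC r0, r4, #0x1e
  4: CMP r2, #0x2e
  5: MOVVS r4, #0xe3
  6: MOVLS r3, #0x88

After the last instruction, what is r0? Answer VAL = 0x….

VAL = 0x43

0: ✓ CMP  NZCV=1000
1: · ADDGE
2: ✓ ADDLE  r2←0x0c
3: ✓ SUBVC  r0←0x43
4: ✓ CMP  NZCV=1000
5: · MOVVS
6: ✓ MOVLS  r3←0x88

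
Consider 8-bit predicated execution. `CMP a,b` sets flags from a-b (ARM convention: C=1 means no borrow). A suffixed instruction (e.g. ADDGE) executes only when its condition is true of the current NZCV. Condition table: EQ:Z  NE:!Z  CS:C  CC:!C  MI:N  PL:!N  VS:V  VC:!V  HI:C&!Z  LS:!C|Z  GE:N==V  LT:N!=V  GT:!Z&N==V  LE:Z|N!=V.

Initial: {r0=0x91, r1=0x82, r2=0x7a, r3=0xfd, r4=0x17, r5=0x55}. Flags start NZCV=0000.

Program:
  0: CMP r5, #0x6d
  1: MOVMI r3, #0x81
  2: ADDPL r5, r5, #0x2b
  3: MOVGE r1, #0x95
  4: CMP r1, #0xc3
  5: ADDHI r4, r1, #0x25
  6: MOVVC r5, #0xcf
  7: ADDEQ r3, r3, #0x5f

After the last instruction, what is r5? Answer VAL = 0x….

VAL = 0xcf

[0] flags=1000 → (cmp)
[1] flags=1000 MI?T → r3=0x81
[2] flags=1000 PL?F → skip
[3] flags=1000 GE?F → skip
[4] flags=1000 → (cmp)
[5] flags=1000 HI?F → skip
[6] flags=1000 VC?T → r5=0xcf
[7] flags=1000 EQ?F → skip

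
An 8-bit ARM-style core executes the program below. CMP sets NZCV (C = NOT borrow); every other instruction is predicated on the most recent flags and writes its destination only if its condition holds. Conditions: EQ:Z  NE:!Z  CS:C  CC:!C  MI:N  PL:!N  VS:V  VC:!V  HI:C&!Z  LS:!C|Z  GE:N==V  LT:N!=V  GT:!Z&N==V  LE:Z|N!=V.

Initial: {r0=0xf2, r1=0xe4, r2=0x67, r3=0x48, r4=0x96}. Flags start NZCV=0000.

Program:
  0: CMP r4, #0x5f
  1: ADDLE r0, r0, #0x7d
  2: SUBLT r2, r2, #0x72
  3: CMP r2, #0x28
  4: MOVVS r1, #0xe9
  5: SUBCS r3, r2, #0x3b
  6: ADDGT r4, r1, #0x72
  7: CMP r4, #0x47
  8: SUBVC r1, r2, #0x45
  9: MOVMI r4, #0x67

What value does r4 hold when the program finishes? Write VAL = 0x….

VAL = 0x96

[0] flags=0011 → (cmp)
[1] flags=0011 LE?T → r0=0x6f
[2] flags=0011 LT?T → r2=0xf5
[3] flags=1010 → (cmp)
[4] flags=1010 VS?F → skip
[5] flags=1010 CS?T → r3=0xba
[6] flags=1010 GT?F → skip
[7] flags=0011 → (cmp)
[8] flags=0011 VC?F → skip
[9] flags=0011 MI?F → skip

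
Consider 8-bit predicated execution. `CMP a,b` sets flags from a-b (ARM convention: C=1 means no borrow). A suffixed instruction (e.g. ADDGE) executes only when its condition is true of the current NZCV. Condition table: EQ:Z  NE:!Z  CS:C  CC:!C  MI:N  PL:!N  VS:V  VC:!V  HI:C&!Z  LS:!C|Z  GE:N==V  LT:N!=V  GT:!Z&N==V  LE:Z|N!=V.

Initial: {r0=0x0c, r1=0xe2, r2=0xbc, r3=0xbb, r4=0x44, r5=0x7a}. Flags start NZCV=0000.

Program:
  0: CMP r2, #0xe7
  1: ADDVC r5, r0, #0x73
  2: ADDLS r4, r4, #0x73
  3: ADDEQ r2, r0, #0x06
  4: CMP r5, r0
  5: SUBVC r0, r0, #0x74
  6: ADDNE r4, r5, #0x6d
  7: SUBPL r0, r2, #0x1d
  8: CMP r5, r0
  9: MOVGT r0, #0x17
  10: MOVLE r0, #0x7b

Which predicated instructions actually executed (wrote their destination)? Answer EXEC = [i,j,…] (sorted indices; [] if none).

[0] flags=1000 → (cmp)
[1] flags=1000 VC?T → r5=0x7f
[2] flags=1000 LS?T → r4=0xb7
[3] flags=1000 EQ?F → skip
[4] flags=0010 → (cmp)
[5] flags=0010 VC?T → r0=0x98
[6] flags=0010 NE?T → r4=0xec
[7] flags=0010 PL?T → r0=0x9f
[8] flags=1001 → (cmp)
[9] flags=1001 GT?T → r0=0x17
[10] flags=1001 LE?F → skip

EXEC = [1,2,5,6,7,9]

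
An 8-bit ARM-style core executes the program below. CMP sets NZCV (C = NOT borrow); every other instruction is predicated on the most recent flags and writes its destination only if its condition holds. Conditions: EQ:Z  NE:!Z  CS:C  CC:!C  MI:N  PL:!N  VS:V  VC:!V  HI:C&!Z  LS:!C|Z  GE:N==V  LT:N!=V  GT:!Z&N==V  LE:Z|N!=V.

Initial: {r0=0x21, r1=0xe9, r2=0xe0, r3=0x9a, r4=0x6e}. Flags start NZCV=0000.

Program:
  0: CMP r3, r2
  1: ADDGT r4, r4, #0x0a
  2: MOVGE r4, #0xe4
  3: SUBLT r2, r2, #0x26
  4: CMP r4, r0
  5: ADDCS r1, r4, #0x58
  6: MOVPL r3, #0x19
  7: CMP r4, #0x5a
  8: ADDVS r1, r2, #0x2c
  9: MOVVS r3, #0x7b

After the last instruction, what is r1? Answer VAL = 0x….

VAL = 0xc6

[0] flags=1000 → (cmp)
[1] flags=1000 GT?F → skip
[2] flags=1000 GE?F → skip
[3] flags=1000 LT?T → r2=0xba
[4] flags=0010 → (cmp)
[5] flags=0010 CS?T → r1=0xc6
[6] flags=0010 PL?T → r3=0x19
[7] flags=0010 → (cmp)
[8] flags=0010 VS?F → skip
[9] flags=0010 VS?F → skip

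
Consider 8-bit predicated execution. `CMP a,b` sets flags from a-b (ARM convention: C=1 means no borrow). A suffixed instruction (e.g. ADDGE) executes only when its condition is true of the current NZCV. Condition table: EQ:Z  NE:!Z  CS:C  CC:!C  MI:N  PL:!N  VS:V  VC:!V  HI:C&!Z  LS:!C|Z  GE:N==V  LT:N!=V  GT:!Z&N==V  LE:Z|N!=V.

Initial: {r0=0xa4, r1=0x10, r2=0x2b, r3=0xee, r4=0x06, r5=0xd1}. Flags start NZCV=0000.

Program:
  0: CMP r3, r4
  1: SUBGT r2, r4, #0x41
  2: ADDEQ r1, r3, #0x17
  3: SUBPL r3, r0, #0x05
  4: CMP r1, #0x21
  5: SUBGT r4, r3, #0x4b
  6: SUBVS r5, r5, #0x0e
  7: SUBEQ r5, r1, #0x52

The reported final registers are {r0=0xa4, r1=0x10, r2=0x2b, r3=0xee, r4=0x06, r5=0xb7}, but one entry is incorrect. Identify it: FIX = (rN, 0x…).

0: ✓ CMP  NZCV=1010
1: · SUBGT
2: · ADDEQ
3: · SUBPL
4: ✓ CMP  NZCV=1000
5: · SUBGT
6: · SUBVS
7: · SUBEQ

FIX = (r5, 0xd1)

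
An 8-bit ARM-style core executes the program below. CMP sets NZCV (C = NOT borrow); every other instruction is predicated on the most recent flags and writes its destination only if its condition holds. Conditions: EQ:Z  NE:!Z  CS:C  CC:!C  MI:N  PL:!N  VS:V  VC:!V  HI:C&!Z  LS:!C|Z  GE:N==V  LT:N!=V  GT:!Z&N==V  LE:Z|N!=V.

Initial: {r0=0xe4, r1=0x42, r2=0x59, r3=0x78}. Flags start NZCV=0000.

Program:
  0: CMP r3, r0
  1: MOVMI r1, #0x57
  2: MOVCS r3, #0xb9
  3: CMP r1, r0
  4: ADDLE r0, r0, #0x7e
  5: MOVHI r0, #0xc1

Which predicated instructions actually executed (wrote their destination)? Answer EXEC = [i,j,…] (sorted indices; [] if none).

EXEC = [1]

[0] flags=1001 → (cmp)
[1] flags=1001 MI?T → r1=0x57
[2] flags=1001 CS?F → skip
[3] flags=0000 → (cmp)
[4] flags=0000 LE?F → skip
[5] flags=0000 HI?F → skip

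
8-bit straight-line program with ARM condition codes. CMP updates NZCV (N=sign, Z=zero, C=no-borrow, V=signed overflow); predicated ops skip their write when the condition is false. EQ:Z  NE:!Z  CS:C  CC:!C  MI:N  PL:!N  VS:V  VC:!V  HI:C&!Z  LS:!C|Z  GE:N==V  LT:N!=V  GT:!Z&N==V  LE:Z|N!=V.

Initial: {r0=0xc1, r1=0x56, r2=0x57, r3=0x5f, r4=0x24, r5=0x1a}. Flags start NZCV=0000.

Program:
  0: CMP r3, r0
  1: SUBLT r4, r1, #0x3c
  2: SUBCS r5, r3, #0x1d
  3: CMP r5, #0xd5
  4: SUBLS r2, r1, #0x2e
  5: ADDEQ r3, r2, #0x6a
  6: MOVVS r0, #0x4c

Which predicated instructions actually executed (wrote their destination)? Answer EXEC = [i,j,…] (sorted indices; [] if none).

[0] flags=1001 → (cmp)
[1] flags=1001 LT?F → skip
[2] flags=1001 CS?F → skip
[3] flags=0000 → (cmp)
[4] flags=0000 LS?T → r2=0x28
[5] flags=0000 EQ?F → skip
[6] flags=0000 VS?F → skip

EXEC = [4]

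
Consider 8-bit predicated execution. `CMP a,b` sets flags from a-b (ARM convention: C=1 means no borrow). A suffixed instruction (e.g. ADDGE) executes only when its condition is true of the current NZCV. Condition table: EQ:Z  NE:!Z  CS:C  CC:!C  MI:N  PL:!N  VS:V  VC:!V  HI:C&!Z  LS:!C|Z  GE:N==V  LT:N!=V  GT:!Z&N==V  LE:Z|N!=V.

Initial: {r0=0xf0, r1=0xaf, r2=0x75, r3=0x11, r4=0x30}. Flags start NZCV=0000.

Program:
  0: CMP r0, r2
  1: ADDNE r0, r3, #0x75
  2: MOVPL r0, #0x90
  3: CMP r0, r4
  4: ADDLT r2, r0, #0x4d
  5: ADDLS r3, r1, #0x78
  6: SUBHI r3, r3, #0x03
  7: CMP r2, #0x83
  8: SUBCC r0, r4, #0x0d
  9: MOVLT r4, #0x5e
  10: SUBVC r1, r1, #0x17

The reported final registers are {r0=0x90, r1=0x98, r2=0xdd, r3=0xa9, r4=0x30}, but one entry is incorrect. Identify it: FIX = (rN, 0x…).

[0] flags=0011 → (cmp)
[1] flags=0011 NE?T → r0=0x86
[2] flags=0011 PL?T → r0=0x90
[3] flags=0011 → (cmp)
[4] flags=0011 LT?T → r2=0xdd
[5] flags=0011 LS?F → skip
[6] flags=0011 HI?T → r3=0x0e
[7] flags=0010 → (cmp)
[8] flags=0010 CC?F → skip
[9] flags=0010 LT?F → skip
[10] flags=0010 VC?T → r1=0x98

FIX = (r3, 0x0e)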